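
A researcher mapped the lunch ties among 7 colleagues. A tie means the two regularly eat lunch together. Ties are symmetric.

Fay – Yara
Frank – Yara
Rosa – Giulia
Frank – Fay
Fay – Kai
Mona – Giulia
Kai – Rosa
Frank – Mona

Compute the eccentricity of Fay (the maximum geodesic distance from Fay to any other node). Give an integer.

3

Distances from Fay: Frank:1, Giulia:3, Kai:1, Mona:2, Rosa:2, Yara:1.
The largest is 3 (to Giulia), so the eccentricity of Fay is 3.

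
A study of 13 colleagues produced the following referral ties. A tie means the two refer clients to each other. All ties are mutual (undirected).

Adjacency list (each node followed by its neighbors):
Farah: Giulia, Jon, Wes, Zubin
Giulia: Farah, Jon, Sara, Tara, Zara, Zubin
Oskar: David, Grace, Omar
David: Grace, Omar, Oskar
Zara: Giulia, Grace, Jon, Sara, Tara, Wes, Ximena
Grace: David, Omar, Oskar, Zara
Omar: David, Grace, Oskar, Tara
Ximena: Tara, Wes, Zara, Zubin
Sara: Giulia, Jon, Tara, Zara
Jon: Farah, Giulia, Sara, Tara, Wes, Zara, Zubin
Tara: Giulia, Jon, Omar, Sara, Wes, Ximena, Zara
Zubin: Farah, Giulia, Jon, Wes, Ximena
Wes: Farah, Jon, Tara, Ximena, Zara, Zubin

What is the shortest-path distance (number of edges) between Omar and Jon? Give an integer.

One shortest route is Omar – Tara – Jon, which uses 2 edges, and Omar and Jon are not directly tied, so nothing shorter exists. So d(Omar,Jon) = 2.

2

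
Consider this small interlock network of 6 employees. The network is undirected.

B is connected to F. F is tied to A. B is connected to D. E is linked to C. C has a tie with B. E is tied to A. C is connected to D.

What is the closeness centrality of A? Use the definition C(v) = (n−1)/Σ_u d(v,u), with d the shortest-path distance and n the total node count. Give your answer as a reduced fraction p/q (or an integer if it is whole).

Distances from A: B:2, C:2, D:3, E:1, F:1. Sum = 9.
n = 6, so closeness = 5/9.

5/9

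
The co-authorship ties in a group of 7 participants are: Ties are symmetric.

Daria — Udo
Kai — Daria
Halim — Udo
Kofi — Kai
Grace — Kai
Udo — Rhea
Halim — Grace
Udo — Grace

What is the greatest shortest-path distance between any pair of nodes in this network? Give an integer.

Eccentricity of each node (its greatest distance to any other): Daria:2, Grace:2, Halim:3, Kai:3, Kofi:4, Rhea:4, Udo:3.
The maximum eccentricity is 4, realized for instance by the pair Rhea–Kofi via Rhea – Udo – Grace – Kai – Kofi. So the diameter is 4.

4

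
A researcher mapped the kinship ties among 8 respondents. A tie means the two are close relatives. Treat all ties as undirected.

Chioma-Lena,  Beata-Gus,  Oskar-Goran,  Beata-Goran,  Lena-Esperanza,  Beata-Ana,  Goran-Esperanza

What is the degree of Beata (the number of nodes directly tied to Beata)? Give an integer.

Beata is directly tied to Ana, Goran, and Gus. That is 3 neighbors, so the degree of Beata is 3.

3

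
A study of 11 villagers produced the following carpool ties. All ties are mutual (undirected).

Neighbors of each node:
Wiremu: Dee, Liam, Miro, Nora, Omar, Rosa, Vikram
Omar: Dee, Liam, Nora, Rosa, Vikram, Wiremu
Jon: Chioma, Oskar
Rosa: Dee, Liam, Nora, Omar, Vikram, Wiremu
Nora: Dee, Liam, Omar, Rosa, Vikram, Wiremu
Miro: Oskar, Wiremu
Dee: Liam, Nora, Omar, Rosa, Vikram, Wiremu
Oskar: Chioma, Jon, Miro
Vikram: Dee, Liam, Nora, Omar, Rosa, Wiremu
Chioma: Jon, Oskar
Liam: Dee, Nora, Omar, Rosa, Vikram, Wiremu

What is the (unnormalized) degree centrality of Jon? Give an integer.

Jon is directly tied to Chioma and Oskar. That is 2 neighbors, so the degree of Jon is 2.

2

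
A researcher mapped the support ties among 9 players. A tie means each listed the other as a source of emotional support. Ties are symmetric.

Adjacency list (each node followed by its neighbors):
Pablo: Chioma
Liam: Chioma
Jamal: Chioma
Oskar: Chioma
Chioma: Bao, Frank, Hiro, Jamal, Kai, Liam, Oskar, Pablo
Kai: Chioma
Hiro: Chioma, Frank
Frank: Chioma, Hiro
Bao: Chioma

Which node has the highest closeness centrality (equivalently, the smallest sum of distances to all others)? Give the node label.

Chioma

Farness (sum of distances to all others) for each node — Bao:15, Chioma:8, Frank:14, Hiro:14, Jamal:15, Kai:15, Liam:15, Oskar:15, Pablo:15.
The smallest farness is 8, for Chioma, so Chioma has the highest closeness.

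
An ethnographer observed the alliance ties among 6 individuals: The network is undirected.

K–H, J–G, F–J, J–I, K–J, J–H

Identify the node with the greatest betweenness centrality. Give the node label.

Unnormalized betweenness of each node: F:0, G:0, H:0, I:0, J:9, K:0.
J has the largest value, 9, making it the main broker — the node through which the most shortest paths run.

J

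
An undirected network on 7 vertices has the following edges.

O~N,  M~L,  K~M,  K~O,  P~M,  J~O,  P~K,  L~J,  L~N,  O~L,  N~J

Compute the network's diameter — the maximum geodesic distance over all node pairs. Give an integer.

3

Eccentricity of each node (its greatest distance to any other): J:3, K:2, L:2, M:2, N:3, O:2, P:3.
The maximum eccentricity is 3, realized for instance by the pair N–P via N – O – K – P. So the diameter is 3.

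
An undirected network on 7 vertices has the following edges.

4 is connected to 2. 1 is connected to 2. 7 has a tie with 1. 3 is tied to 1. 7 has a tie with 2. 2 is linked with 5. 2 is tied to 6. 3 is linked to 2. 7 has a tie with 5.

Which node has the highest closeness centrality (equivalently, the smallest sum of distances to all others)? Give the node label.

Farness (sum of distances to all others) for each node — 1:9, 2:6, 3:10, 4:11, 5:10, 6:11, 7:9.
The smallest farness is 6, for 2, so 2 has the highest closeness.

2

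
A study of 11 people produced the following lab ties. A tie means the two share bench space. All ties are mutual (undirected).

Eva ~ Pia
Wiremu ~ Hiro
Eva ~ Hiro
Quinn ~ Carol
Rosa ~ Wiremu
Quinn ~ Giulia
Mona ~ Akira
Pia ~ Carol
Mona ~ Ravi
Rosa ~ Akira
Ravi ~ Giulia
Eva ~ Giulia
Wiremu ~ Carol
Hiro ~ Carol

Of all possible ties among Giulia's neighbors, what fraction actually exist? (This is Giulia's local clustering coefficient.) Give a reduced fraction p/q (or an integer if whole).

0

Giulia's neighbors: Eva, Quinn, and Ravi (k = 3).
Possible neighbor pairs: C(3,2) = 3. Edges among them: none → e = 0.
Clustering(Giulia) = 0/3 = 0.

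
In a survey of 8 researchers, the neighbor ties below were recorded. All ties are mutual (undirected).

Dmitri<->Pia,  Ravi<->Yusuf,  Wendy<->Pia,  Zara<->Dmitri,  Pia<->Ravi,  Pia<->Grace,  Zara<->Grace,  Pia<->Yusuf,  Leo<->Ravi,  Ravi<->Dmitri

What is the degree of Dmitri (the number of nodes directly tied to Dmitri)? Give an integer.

Dmitri is directly tied to Pia, Ravi, and Zara. That is 3 neighbors, so the degree of Dmitri is 3.

3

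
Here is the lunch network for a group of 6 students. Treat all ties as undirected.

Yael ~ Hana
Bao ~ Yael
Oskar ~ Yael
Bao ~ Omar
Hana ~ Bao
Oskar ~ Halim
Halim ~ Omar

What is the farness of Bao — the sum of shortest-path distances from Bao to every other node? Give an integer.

Distances from Bao: Halim:2, Hana:1, Omar:1, Oskar:2, Yael:1.
Sum = 2 + 1 + 1 + 2 + 1 = 7.

7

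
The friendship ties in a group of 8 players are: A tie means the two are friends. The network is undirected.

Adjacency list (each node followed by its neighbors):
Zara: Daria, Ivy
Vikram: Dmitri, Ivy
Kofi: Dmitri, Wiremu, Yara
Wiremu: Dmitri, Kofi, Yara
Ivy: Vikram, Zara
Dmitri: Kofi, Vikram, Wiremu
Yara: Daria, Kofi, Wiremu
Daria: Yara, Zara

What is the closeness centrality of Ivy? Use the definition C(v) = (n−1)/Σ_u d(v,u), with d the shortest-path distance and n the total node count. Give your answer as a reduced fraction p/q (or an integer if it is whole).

7/15

Distances from Ivy: Daria:2, Dmitri:2, Kofi:3, Vikram:1, Wiremu:3, Yara:3, Zara:1. Sum = 15.
n = 8, so closeness = 7/15.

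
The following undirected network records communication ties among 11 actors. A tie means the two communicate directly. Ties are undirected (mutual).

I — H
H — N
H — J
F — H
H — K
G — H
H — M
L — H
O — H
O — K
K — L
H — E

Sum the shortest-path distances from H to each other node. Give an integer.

10

Distances from H: E:1, F:1, G:1, I:1, J:1, K:1, L:1, M:1, N:1, O:1.
Sum = 1 + 1 + 1 + 1 + 1 + 1 + 1 + 1 + 1 + 1 = 10.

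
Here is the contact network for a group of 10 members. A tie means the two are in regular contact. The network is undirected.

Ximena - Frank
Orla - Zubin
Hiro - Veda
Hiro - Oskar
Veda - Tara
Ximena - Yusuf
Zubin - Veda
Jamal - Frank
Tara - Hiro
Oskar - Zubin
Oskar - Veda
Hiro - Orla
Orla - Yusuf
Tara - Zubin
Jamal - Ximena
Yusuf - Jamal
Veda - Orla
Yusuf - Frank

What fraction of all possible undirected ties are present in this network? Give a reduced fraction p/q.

2/5

There are 18 edges and 10 nodes, so the maximum possible is C(10,2) = 45.
Density = 18/45 = 2/5.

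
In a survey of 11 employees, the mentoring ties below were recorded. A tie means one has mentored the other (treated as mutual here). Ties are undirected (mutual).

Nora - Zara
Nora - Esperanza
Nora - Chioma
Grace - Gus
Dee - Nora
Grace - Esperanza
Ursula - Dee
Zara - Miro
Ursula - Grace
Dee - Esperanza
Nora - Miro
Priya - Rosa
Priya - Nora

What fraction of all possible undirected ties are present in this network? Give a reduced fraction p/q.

There are 13 edges and 11 nodes, so the maximum possible is C(11,2) = 55.
Density = 13/55.

13/55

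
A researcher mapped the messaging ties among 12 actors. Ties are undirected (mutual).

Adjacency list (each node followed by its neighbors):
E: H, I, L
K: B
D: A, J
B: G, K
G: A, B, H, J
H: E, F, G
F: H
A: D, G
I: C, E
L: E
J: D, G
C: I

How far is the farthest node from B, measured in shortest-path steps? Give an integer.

5

Distances from B: A:2, C:5, D:3, E:3, F:3, G:1, H:2, I:4, J:2, K:1, L:4.
The largest is 5 (to C), so the eccentricity of B is 5.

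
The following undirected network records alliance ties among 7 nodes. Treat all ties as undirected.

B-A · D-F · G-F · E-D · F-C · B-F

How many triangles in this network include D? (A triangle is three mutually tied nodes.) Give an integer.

0

D's neighbors are E and F, but none of them are tied to each other, so no triangle contains D.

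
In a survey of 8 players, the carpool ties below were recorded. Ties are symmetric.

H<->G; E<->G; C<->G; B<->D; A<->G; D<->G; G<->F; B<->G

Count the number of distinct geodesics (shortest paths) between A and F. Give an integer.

The shortest distance is 2, and the only length-2 path is A–G–F. So there is exactly 1 shortest path.

1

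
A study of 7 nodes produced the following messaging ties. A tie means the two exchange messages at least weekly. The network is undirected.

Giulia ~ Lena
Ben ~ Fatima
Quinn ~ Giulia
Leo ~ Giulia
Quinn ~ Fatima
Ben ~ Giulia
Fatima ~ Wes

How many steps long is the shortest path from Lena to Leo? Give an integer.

One shortest route is Lena – Giulia – Leo, which uses 2 edges, and Lena and Leo are not directly tied, so nothing shorter exists. So d(Lena,Leo) = 2.

2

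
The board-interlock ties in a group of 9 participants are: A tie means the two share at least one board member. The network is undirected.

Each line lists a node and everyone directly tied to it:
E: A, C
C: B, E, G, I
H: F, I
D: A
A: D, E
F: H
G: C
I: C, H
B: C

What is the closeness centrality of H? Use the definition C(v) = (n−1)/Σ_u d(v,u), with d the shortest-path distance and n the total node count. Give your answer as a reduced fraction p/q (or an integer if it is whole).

4/11

Distances from H: A:4, B:3, C:2, D:5, E:3, F:1, G:3, I:1. Sum = 22.
n = 9, so closeness = 8/22 = 4/11.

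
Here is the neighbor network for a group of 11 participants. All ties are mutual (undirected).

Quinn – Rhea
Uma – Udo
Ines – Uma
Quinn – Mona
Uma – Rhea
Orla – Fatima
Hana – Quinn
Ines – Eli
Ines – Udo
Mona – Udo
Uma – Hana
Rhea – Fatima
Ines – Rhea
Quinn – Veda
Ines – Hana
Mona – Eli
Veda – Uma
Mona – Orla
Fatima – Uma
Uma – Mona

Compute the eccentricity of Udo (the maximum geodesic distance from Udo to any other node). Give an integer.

2

Distances from Udo: Eli:2, Fatima:2, Hana:2, Ines:1, Mona:1, Orla:2, Quinn:2, Rhea:2, Uma:1, Veda:2.
The largest is 2 (to Rhea, Veda, Fatima, Hana, Eli, Orla, and Quinn), so the eccentricity of Udo is 2.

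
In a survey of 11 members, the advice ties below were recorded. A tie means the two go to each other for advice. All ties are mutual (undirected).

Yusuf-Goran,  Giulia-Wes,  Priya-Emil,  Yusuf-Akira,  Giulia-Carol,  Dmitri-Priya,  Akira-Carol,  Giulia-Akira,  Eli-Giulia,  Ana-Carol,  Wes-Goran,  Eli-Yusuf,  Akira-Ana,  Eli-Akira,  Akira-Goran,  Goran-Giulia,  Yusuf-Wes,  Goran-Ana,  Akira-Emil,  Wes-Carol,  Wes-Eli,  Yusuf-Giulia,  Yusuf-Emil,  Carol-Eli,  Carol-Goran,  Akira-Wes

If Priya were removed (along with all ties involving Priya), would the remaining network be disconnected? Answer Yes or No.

Removing Priya leaves {Dmitri} with no path to {Akira, Ana, Carol, Eli, Emil, Giulia, Goran, Wes, and Yusuf}, so the network splits into 2 components. Priya is a cut vertex.

Yes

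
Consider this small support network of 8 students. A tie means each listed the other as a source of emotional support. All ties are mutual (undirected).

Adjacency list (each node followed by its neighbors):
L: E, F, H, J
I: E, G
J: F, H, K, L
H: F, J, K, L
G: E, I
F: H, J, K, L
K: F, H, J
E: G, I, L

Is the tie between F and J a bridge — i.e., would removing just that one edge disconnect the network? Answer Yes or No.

Even without that edge, F still reaches J via F – K – J, so the network stays connected. Not a bridge.

No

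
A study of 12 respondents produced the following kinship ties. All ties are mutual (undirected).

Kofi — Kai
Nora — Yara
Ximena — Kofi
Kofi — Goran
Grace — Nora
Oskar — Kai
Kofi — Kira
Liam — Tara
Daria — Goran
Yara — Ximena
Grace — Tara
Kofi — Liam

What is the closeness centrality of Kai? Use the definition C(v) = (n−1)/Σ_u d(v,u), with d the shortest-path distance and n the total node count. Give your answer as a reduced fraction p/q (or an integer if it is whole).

Distances from Kai: Daria:3, Goran:2, Grace:4, Kira:2, Kofi:1, Liam:2, Nora:4, Oskar:1, Tara:3, Ximena:2, Yara:3. Sum = 27.
n = 12, so closeness = 11/27.

11/27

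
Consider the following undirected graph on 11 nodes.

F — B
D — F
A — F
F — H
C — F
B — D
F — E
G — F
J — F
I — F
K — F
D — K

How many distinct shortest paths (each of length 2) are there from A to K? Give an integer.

The shortest distance is 2, and the only length-2 path is A–F–K. So there is exactly 1 shortest path.

1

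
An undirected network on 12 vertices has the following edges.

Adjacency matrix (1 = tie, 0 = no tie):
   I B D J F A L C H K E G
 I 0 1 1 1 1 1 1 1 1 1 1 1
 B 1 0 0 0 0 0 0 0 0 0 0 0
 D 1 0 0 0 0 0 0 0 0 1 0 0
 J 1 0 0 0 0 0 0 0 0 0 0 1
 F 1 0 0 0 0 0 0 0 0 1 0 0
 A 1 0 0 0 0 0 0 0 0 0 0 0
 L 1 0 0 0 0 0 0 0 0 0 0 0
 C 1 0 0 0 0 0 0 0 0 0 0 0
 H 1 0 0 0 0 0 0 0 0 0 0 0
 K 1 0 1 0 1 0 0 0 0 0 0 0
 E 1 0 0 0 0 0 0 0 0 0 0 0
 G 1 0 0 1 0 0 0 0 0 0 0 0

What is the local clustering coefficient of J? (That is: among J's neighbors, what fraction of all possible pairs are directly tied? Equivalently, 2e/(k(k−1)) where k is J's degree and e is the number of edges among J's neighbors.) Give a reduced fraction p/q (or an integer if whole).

1

J's neighbors: G and I (k = 2).
Possible neighbor pairs: C(2,2) = 1. Edges among them: G–I → e = 1.
Clustering(J) = 1/1.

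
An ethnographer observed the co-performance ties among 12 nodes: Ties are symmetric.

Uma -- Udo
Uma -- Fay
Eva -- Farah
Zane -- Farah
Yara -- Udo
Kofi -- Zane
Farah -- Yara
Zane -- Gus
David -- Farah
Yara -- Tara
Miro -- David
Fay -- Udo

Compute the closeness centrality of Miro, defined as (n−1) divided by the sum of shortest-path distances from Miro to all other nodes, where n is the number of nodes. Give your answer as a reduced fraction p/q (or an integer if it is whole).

Distances from Miro: David:1, Eva:3, Farah:2, Fay:5, Gus:4, Kofi:4, Tara:4, Udo:4, Uma:5, Yara:3, Zane:3. Sum = 38.
n = 12, so closeness = 11/38.

11/38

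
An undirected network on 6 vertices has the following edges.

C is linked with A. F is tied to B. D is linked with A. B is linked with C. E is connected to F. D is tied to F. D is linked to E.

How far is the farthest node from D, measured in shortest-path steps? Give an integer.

Distances from D: A:1, B:2, C:2, E:1, F:1.
The largest is 2 (to C and B), so the eccentricity of D is 2.

2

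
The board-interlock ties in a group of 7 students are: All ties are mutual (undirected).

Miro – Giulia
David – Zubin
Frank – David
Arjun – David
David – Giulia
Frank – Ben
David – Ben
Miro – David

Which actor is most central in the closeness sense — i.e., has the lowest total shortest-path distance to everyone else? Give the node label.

Farness (sum of distances to all others) for each node — Arjun:11, Ben:10, David:6, Frank:10, Giulia:10, Miro:10, Zubin:11.
The smallest farness is 6, for David, so David has the highest closeness.

David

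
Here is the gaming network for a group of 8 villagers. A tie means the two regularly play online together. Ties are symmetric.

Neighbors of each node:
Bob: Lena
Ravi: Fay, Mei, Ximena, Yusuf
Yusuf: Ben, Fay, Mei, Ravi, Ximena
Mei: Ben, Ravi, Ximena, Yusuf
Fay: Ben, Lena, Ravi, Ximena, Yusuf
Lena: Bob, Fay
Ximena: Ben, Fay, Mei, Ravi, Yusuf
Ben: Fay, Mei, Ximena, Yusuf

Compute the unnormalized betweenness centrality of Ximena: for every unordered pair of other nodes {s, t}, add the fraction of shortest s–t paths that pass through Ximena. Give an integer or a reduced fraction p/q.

1

Pairs whose geodesics pass through Ximena — Ben–Ravi: 1/4; Fay–Mei: 1/4; Mei–Bob: 1/4; Mei–Lena: 1/4.
All other pairs contribute 0.
Summing the contributions gives betweenness(Ximena) = 1.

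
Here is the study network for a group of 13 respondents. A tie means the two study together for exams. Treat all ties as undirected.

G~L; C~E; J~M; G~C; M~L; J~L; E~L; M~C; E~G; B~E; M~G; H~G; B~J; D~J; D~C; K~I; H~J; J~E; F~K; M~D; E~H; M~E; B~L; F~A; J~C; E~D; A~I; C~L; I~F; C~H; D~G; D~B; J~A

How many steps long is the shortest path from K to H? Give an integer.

One shortest route is K – I – A – J – H, which uses 4 edges, and at distance 3 from K we only reach {J}, which does not include H. So d(K,H) = 4.

4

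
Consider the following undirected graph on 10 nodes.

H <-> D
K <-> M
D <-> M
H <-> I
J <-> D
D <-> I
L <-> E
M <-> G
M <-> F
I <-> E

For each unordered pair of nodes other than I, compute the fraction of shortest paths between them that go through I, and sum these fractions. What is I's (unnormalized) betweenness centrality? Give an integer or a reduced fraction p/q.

Pairs whose geodesics pass through I — E–F: 1; E–K: 1; E–M: 1; E–G: 1; E–D: 1; E–H: 1; E–J: 1; F–L: 1; K–L: 1; M–L: 1; G–L: 1; L–D: 1; L–H: 1; L–J: 1.
All other pairs contribute 0.
Summing the contributions gives betweenness(I) = 14.

14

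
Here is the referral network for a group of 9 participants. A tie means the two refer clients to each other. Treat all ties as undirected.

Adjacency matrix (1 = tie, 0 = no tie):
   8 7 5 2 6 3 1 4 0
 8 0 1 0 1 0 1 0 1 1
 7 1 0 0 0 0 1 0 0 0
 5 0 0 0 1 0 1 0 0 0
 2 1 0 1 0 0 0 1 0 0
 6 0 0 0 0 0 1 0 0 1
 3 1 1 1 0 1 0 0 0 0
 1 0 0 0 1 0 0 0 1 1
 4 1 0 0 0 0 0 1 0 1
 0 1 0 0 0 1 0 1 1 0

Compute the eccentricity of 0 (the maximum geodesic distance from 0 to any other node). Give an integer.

Distances from 0: 1:1, 2:2, 3:2, 4:1, 5:3, 6:1, 7:2, 8:1.
The largest is 3 (to 5), so the eccentricity of 0 is 3.

3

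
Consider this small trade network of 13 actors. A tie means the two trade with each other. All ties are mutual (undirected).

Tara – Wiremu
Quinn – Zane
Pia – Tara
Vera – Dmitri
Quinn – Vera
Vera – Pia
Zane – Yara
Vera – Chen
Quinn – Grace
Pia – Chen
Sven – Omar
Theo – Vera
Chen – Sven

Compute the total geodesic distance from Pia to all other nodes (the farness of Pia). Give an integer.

26

Distances from Pia: Chen:1, Dmitri:2, Grace:3, Omar:3, Quinn:2, Sven:2, Tara:1, Theo:2, Vera:1, Wiremu:2, Yara:4, Zane:3.
Sum = 1 + 2 + 3 + 3 + 2 + 2 + 1 + 2 + 1 + 2 + 4 + 3 = 26.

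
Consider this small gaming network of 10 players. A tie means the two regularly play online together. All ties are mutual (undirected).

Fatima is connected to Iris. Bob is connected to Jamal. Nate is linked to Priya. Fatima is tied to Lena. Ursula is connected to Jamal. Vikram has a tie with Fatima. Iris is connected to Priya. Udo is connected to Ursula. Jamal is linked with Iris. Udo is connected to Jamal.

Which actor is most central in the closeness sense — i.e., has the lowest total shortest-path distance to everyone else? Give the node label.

Iris

Farness (sum of distances to all others) for each node — Bob:25, Fatima:19, Iris:15, Jamal:17, Lena:27, Nate:29, Priya:21, Udo:24, Ursula:24, Vikram:27.
The smallest farness is 15, for Iris, so Iris has the highest closeness.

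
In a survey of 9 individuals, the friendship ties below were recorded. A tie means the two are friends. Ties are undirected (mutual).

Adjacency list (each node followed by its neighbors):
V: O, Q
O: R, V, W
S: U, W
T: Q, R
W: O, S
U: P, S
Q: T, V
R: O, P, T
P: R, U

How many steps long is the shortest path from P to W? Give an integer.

One shortest route is P – R – O – W, which uses 3 edges, and at distance 2 from P we only reach {O, S, T}, which does not include W. So d(P,W) = 3.

3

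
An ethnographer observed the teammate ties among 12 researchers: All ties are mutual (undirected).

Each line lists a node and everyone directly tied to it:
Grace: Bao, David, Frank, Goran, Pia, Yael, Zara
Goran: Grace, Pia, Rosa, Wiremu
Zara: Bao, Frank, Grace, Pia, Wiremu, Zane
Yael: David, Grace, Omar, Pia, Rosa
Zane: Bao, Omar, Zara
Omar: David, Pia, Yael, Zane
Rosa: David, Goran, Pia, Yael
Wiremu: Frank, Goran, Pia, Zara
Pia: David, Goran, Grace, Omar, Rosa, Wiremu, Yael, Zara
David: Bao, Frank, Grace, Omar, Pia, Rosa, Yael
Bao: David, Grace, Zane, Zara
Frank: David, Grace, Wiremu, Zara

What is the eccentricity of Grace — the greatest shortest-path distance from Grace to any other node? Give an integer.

2

Distances from Grace: Bao:1, David:1, Frank:1, Goran:1, Omar:2, Pia:1, Rosa:2, Wiremu:2, Yael:1, Zane:2, Zara:1.
The largest is 2 (to Rosa, Omar, Wiremu, and Zane), so the eccentricity of Grace is 2.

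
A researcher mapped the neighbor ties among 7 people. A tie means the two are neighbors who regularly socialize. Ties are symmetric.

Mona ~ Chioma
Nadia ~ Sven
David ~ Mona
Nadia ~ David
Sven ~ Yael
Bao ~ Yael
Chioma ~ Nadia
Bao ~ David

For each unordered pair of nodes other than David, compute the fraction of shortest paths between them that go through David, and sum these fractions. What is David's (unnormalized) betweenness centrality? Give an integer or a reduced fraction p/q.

5

Pairs whose geodesics pass through David — Sven–Mona: 1/2; Nadia–Mona: 1/2; Nadia–Bao: 1; Chioma–Bao: 2/2; Mona–Bao: 1; Mona–Yael: 1.
All other pairs contribute 0.
Summing the contributions gives betweenness(David) = 5.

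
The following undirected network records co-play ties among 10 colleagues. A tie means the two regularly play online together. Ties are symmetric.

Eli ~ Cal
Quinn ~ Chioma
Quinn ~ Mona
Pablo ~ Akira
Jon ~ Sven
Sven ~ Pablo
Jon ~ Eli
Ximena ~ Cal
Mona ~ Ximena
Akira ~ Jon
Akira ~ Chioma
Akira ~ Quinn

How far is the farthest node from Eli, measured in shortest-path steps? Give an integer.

3

Distances from Eli: Akira:2, Cal:1, Chioma:3, Jon:1, Mona:3, Pablo:3, Quinn:3, Sven:2, Ximena:2.
The largest is 3 (to Mona, Pablo, Quinn, and Chioma), so the eccentricity of Eli is 3.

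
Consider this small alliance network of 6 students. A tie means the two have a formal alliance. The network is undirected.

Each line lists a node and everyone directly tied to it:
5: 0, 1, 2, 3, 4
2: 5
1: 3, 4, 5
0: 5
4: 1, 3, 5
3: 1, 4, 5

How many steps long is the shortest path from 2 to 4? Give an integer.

2

One shortest route is 2 – 5 – 4, which uses 2 edges, and 2 and 4 are not directly tied, so nothing shorter exists. So d(2,4) = 2.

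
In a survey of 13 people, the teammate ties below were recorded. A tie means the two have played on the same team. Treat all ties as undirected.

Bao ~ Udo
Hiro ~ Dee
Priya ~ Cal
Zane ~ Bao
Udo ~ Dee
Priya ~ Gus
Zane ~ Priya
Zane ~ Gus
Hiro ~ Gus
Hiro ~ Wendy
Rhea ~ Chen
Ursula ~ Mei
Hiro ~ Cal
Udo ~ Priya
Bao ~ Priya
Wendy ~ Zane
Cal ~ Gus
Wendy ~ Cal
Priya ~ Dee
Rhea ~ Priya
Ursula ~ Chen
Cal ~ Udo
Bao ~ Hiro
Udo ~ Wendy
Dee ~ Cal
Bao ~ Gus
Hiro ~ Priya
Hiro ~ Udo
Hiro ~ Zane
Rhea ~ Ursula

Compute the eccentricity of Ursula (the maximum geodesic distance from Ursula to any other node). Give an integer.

4

Distances from Ursula: Bao:3, Cal:3, Chen:1, Dee:3, Gus:3, Hiro:3, Mei:1, Priya:2, Rhea:1, Udo:3, Wendy:4, Zane:3.
The largest is 4 (to Wendy), so the eccentricity of Ursula is 4.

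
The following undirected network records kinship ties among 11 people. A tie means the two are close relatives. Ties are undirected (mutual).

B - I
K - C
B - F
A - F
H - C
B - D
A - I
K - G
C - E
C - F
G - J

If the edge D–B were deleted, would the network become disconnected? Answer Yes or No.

Without the D–B edge there is no alternate route between D and B, so the network disconnects. It is a bridge.

Yes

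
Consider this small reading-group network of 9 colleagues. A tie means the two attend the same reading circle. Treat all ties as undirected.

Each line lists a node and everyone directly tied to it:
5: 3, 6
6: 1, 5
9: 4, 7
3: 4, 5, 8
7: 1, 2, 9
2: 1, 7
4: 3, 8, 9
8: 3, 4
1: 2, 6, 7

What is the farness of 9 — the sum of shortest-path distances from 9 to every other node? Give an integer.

Distances from 9: 1:2, 2:2, 3:2, 4:1, 5:3, 6:3, 7:1, 8:2.
Sum = 2 + 2 + 2 + 1 + 3 + 3 + 1 + 2 = 16.

16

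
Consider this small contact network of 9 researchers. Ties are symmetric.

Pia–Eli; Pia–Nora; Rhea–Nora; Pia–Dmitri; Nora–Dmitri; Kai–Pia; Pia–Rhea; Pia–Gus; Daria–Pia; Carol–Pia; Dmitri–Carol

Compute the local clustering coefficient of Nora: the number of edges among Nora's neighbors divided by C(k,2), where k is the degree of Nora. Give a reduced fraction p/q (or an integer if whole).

2/3

Nora's neighbors: Dmitri, Pia, and Rhea (k = 3).
Possible neighbor pairs: C(3,2) = 3. Edges among them: Dmitri–Pia, Pia–Rhea → e = 2.
Clustering(Nora) = 2/3.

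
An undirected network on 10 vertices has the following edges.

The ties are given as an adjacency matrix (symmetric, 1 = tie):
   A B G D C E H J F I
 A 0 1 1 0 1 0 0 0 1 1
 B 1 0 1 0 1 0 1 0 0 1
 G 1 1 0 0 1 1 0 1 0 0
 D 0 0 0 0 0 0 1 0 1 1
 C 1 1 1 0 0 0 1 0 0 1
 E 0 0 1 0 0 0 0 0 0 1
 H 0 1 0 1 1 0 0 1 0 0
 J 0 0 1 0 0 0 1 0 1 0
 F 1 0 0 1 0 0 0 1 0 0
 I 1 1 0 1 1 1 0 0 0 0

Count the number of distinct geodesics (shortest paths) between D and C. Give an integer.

The shortest distance is 2. The length-2 paths are: D–H–C; D–I–C.
That gives 2 distinct shortest paths.

2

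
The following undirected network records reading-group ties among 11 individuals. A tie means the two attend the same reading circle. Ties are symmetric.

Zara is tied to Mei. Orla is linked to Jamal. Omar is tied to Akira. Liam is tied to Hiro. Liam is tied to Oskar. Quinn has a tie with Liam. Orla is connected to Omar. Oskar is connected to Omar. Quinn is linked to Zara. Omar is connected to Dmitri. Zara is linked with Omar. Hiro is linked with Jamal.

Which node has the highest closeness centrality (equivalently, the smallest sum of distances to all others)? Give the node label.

Omar

Farness (sum of distances to all others) for each node — Akira:25, Dmitri:25, Hiro:26, Jamal:25, Liam:21, Mei:28, Omar:16, Orla:21, Oskar:20, Quinn:22, Zara:19.
The smallest farness is 16, for Omar, so Omar has the highest closeness.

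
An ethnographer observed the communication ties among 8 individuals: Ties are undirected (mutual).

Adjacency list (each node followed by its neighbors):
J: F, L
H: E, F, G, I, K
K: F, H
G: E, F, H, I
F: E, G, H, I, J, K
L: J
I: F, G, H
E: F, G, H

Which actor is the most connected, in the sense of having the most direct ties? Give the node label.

F

Degrees — E:3, F:6, G:4, H:5, I:3, J:2, K:2, L:1.
The maximum is 6, attained only by F.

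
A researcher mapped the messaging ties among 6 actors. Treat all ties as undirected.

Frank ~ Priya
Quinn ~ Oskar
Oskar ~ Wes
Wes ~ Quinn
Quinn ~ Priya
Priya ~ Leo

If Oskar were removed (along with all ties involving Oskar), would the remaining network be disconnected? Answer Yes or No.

Even without Oskar, every remaining node can still reach every other (the residual graph is connected), so Oskar is not a cut vertex.

No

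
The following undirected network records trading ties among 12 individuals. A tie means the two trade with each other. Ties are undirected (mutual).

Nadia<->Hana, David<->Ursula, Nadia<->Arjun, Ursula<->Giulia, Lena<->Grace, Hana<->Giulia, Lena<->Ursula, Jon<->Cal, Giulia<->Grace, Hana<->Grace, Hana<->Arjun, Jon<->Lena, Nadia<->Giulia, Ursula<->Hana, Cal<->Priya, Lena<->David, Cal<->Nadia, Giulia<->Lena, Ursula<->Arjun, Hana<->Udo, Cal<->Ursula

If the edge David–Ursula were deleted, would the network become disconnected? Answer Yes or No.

No

Even without that edge, David still reaches Ursula via David – Lena – Ursula, so the network stays connected. Not a bridge.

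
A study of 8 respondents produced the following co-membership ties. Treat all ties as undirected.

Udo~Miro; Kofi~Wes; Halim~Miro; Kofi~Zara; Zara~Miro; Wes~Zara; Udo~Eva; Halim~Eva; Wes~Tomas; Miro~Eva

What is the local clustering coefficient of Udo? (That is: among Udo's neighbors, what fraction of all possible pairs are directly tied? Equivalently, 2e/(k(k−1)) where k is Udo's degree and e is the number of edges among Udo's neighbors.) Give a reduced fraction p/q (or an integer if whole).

1

Udo's neighbors: Eva and Miro (k = 2).
Possible neighbor pairs: C(2,2) = 1. Edges among them: Eva–Miro → e = 1.
Clustering(Udo) = 1/1.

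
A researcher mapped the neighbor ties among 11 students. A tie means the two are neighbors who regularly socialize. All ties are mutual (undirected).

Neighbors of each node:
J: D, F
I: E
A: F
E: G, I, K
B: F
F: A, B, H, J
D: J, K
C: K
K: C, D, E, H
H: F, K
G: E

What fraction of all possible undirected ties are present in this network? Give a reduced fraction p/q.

There are 11 edges and 11 nodes, so the maximum possible is C(11,2) = 55.
Density = 11/55 = 1/5.

1/5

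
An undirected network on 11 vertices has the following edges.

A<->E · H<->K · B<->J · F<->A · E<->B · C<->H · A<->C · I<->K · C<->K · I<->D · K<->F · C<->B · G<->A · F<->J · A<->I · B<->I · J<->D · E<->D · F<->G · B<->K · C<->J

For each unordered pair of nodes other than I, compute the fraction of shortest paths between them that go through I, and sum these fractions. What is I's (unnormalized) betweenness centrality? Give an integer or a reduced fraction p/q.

Pairs whose geodesics pass through I — D–B: 1/3; D–G: 1/3; D–K: 1; D–H: 1/2; D–A: 1/2; B–G: 1/5; B–A: 1/3; K–A: 1/3.
All other pairs contribute 0.
Summing the contributions gives betweenness(I) = 53/15.

53/15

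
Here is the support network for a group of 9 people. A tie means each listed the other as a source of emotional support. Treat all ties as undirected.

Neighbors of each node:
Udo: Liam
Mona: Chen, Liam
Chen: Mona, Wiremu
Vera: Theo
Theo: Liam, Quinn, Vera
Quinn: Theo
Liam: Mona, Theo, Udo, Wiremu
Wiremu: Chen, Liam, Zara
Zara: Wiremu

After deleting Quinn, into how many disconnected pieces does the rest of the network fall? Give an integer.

1

Quinn's neighbors (Theo) remain reachable from one another through other ties, so the rest of the network stays in one piece.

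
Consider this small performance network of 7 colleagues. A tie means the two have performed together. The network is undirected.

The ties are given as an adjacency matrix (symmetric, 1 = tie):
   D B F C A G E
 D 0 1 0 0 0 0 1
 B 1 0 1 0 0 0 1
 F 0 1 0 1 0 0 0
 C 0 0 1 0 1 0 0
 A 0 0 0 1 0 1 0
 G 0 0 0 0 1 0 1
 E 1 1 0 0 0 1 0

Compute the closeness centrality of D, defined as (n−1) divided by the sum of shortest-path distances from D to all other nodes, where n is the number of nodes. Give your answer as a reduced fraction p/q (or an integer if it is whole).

Distances from D: A:3, B:1, C:3, E:1, F:2, G:2. Sum = 12.
n = 7, so closeness = 6/12 = 1/2.

1/2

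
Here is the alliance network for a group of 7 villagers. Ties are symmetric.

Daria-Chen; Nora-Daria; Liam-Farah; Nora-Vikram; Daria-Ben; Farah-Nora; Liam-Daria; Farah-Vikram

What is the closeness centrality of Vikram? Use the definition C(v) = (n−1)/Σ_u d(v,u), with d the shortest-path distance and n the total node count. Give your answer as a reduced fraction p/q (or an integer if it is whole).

Distances from Vikram: Ben:3, Chen:3, Daria:2, Farah:1, Liam:2, Nora:1. Sum = 12.
n = 7, so closeness = 6/12 = 1/2.

1/2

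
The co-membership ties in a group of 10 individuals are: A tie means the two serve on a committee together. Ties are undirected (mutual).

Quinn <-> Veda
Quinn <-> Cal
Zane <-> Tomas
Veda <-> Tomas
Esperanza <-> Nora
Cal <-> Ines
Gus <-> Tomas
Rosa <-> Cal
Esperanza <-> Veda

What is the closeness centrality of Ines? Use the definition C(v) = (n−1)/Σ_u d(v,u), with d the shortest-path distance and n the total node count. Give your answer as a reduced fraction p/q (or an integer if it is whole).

Distances from Ines: Cal:1, Esperanza:4, Gus:5, Nora:5, Quinn:2, Rosa:2, Tomas:4, Veda:3, Zane:5. Sum = 31.
n = 10, so closeness = 9/31.

9/31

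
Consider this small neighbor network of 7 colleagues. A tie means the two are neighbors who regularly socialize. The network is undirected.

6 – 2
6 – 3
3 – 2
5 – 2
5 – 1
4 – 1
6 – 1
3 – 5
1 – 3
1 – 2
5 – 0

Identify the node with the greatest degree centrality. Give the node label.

1

Degrees — 0:1, 1:5, 2:4, 3:4, 4:1, 5:4, 6:3.
The maximum is 5, attained only by 1.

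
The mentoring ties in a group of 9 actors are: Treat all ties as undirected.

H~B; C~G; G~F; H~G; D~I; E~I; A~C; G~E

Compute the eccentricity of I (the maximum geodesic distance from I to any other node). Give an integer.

4

Distances from I: A:4, B:4, C:3, D:1, E:1, F:3, G:2, H:3.
The largest is 4 (to A and B), so the eccentricity of I is 4.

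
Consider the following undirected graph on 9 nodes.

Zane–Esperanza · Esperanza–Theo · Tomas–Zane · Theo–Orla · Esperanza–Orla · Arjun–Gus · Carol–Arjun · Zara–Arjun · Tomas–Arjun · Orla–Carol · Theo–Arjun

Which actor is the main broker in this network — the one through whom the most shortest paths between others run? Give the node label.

Unnormalized betweenness of each node: Arjun:50/3, Carol:11/6, Esperanza:17/6, Gus:0, Orla:2, Theo:29/6, Tomas:7/2, Zane:4/3, Zara:0.
Arjun has the largest value, 50/3, making it the main broker — the node through which the most shortest paths run.

Arjun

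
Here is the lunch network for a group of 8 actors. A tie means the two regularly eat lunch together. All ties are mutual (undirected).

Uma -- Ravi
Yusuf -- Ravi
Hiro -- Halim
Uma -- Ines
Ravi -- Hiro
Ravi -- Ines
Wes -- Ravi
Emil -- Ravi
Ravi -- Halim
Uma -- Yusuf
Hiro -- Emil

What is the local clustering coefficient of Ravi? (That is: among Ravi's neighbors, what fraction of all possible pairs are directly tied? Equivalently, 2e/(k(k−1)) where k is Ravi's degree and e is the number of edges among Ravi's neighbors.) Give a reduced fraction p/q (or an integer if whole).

4/21

Ravi's neighbors: Emil, Halim, Hiro, Ines, Uma, Wes, and Yusuf (k = 7).
Possible neighbor pairs: C(7,2) = 21. Edges among them: Emil–Hiro, Halim–Hiro, Ines–Uma, Uma–Yusuf → e = 4.
Clustering(Ravi) = 4/21.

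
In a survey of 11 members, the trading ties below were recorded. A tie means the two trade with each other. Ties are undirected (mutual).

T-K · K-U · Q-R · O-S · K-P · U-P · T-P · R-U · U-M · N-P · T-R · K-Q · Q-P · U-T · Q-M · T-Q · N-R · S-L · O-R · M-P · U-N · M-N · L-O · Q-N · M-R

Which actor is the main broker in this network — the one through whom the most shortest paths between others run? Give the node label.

Unnormalized betweenness of each node: K:1/6, L:0, M:29/30, N:29/30, O:16, P:4/3, Q:33/10, R:65/3, S:0, T:23/10, U:33/10.
R has the largest value, 65/3, making it the main broker — the node through which the most shortest paths run.

R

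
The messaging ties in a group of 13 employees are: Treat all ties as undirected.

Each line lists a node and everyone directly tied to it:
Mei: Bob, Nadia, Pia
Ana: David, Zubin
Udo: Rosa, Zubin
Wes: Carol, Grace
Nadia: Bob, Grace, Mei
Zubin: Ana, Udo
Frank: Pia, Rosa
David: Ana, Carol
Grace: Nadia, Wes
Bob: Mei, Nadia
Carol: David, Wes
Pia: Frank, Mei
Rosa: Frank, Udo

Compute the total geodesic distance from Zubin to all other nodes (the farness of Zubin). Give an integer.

42

Distances from Zubin: Ana:1, Bob:6, Carol:3, David:2, Frank:3, Grace:5, Mei:5, Nadia:6, Pia:4, Rosa:2, Udo:1, Wes:4.
Sum = 1 + 6 + 3 + 2 + 3 + 5 + 5 + 6 + 4 + 2 + 1 + 4 = 42.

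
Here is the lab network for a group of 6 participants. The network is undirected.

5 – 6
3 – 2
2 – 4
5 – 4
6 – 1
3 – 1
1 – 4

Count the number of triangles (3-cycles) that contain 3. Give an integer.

3's neighbors are 1 and 2, but none of them are tied to each other, so no triangle contains 3.

0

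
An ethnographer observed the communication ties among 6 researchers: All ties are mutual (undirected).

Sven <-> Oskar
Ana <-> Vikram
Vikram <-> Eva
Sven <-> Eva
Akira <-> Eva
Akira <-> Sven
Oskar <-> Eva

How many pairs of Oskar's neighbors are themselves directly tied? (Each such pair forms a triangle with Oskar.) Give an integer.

1

Oskar's neighbors: Eva and Sven.
Neighbor pairs that are themselves tied: Oskar–Eva–Sven. Each forms one triangle with Oskar, for 1 in total.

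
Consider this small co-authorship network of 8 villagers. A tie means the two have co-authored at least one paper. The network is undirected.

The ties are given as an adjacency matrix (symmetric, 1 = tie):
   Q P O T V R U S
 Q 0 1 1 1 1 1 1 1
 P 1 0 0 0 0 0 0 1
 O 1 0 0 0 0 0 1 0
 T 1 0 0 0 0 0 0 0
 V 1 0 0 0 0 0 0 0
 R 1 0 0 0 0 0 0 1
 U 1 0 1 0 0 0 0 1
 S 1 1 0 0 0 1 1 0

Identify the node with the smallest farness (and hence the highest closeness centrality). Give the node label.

Q

Farness (sum of distances to all others) for each node — O:12, P:12, Q:7, R:12, S:10, T:13, U:11, V:13.
The smallest farness is 7, for Q, so Q has the highest closeness.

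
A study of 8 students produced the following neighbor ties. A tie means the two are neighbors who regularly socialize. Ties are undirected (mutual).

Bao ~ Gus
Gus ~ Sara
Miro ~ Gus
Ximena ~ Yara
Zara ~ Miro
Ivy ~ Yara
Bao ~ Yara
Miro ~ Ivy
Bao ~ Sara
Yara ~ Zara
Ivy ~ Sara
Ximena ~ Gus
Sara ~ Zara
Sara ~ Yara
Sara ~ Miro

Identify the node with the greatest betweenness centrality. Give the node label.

Yara

Unnormalized betweenness of each node: Bao:1/3, Gus:5/2, Ivy:1/3, Miro:4/3, Sara:7/2, Ximena:1/3, Yara:13/3, Zara:1/3.
Yara has the largest value, 13/3, making it the main broker — the node through which the most shortest paths run.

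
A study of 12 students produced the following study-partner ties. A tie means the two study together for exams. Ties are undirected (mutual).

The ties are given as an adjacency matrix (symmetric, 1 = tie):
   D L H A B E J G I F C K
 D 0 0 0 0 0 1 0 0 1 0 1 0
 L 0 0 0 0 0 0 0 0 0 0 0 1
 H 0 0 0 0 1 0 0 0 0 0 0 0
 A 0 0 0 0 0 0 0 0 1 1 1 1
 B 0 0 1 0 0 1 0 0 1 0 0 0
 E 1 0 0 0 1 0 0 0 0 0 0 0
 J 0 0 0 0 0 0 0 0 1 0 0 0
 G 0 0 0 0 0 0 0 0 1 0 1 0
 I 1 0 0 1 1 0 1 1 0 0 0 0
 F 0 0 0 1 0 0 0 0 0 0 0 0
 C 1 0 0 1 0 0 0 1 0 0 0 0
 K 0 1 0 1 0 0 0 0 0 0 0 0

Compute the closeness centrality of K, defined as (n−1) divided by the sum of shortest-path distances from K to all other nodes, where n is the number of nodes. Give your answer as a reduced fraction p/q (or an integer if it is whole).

Distances from K: A:1, B:3, C:2, D:3, E:4, F:2, G:3, H:4, I:2, J:3, L:1. Sum = 28.
n = 12, so closeness = 11/28.

11/28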